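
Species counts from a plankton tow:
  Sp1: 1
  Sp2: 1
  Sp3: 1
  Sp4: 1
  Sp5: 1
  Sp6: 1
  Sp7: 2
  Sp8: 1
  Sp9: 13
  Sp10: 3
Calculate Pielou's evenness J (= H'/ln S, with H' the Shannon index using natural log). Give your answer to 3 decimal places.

Total N = 1+1+1+1+1+1+2+1+13+3 = 25, so the proportions are 0.04, 0.04, 0.04, 0.04, 0.04, 0.04, 0.08, 0.04, 0.52, 0.12 (working shown to 5 dp, full precision carried).
H' = −Σ pᵢ ln pᵢ = −((-0.12876) + (-0.12876) + (-0.12876) + (-0.12876) + (-0.12876) + (-0.12876) + (-0.20206) + (-0.12876) + (-0.34004) + (-0.25443)) = 1.69782.
With S = 10 species, ln S = 2.30259, so J = 1.69782/2.30259 = 0.73735, i.e. 0.737 to 3 decimal places.

0.737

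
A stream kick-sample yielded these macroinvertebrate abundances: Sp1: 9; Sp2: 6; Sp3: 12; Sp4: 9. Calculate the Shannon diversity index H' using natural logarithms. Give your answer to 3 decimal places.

Total N = 9+6+12+9 = 36, so the proportions are 0.25, 0.16667, 0.33333, 0.25 (working shown to 5 dp, full precision carried).
Each pᵢ ln pᵢ term: 0.25×(-1.38629)=-0.34657, 0.16667×(-1.79176)=-0.29863, 0.33333×(-1.09861)=-0.36620, 0.25×(-1.38629)=-0.34657.
Sum = -1.35798, so H' = 1.358.

1.358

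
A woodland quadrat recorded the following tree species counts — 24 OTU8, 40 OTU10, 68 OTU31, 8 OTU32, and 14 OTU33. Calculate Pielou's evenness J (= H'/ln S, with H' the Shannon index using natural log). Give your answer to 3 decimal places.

0.853

Total N = 24+40+68+8+14 = 154, so the proportions are 0.15584, 0.25974, 0.44156, 0.05195, 0.09091 (working shown to 5 dp, full precision carried).
H' = −Σ pᵢ ln pᵢ = −((-0.28970) + (-0.35015) + (-0.36095) + (-0.15364) + (-0.21799)) = 1.37242.
With S = 5 species, ln S = 1.60944, so J = 1.37242/1.60944 = 0.85274, i.e. 0.853 to 3 decimal places.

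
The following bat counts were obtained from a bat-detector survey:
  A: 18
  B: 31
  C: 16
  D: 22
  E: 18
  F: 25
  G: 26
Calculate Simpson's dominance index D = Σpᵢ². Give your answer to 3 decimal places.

0.150

Total N = 18+31+16+22+18+25+26 = 156, so the proportions are 0.11538, 0.19872, 0.10256, 0.14103, 0.11538, 0.16026, 0.16667 (working shown to 5 dp, full precision carried).
D = 0.11538² + 0.19872² + 0.10256² + 0.14103² + 0.11538² + 0.16026² + 0.16667² = 0.01331 + 0.03949 + 0.01052 + 0.01989 + 0.01331 + 0.02568 + 0.02778 = 0.14998.
To 3 decimal places, D = 0.150.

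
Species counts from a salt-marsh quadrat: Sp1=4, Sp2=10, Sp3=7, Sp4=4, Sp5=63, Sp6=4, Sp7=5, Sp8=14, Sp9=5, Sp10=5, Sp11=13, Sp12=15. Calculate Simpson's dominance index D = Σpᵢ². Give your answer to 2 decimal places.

Total N = 4+10+7+4+63+4+5+14+5+5+13+15 = 149, so the proportions are 0.0268, 0.0671, 0.047, 0.0268, 0.4228, 0.0268, 0.0336, 0.094, 0.0336, 0.0336, 0.0872, 0.1007 (working shown to 4 dp, full precision carried).
D = 0.0268² + 0.0671² + 0.047² + 0.0268² + 0.4228² + 0.0268² + 0.0336² + 0.094² + 0.0336² + 0.0336² + 0.0872² + 0.1007² = 0.0007 + 0.0045 + 0.0022 + 0.0007 + 0.1788 + 0.0007 + 0.0011 + 0.0088 + 0.0011 + 0.0011 + 0.0076 + 0.0101 = 0.2176.
To 2 decimal places, D = 0.22.

0.22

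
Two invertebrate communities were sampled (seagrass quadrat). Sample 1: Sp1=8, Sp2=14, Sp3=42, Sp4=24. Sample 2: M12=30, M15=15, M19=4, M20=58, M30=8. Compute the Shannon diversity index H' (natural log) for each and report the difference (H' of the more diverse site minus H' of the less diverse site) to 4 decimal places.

Sample 1: N=88, proportions 0.090909, 0.159091, 0.477273, 0.272727, giving H' = 1.217817 (working shown to 6 dp, full precision carried).
Sample 2: N=115, proportions 0.26087, 0.130435, 0.034783, 0.504348, 0.069565, giving H' = 1.263688.
Difference = |1.217817 − 1.263688| = 0.045871, i.e. 0.0459 to 4 decimal places.

0.0459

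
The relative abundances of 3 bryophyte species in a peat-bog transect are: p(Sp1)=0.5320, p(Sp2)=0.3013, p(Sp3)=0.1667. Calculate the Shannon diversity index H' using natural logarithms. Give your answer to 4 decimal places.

0.9959

Each pᵢ ln pᵢ term (working shown to 6 dp, full precision carried): 0.532×(-0.631112)=-0.335751, 0.3013×(-1.199649)=-0.361454, 0.1667×(-1.791559)=-0.298653.
Sum = -0.995859, so H' = 0.9959.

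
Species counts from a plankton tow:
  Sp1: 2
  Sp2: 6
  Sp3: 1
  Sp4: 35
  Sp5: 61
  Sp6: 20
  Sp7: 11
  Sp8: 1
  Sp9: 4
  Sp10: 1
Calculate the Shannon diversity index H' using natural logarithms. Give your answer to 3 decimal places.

1.581

Total N = 2+6+1+35+61+20+11+1+4+1 = 142, so the proportions are 0.01408, 0.04225, 0.00704, 0.24648, 0.42958, 0.14085, 0.07746, 0.00704, 0.02817, 0.00704 (working shown to 5 dp, full precision carried).
Each pᵢ ln pᵢ term: 0.01408×(-4.26268)=-0.06004, 0.04225×(-3.16407)=-0.13369, 0.00704×(-4.95583)=-0.03490, 0.24648×(-1.40048)=-0.34519, 0.42958×(-0.84495)=-0.36297, 0.14085×(-1.96009)=-0.27607, 0.07746×(-2.55793)=-0.19815, 0.00704×(-4.95583)=-0.03490, 0.02817×(-3.56953)=-0.10055, 0.00704×(-4.95583)=-0.03490.
Sum = -1.58136, so H' = 1.581.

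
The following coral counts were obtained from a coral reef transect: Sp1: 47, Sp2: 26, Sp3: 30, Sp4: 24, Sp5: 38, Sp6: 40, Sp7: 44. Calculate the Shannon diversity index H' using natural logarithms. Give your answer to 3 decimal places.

Total N = 47+26+30+24+38+40+44 = 249, so the proportions are 0.18876, 0.10442, 0.12048, 0.09639, 0.15261, 0.16064, 0.17671 (working shown to 5 dp, full precision carried).
Each pᵢ ln pᵢ term: 0.18876×(-1.66731)=-0.31471, 0.10442×(-2.25936)=-0.23592, 0.12048×(-2.11626)=-0.25497, 0.09639×(-2.33940)=-0.22548, 0.15261×(-1.87987)=-0.28689, 0.16064×(-1.82857)=-0.29375, 0.17671×(-1.73326)=-0.30628.
Sum = -1.91800, so H' = 1.918.

1.918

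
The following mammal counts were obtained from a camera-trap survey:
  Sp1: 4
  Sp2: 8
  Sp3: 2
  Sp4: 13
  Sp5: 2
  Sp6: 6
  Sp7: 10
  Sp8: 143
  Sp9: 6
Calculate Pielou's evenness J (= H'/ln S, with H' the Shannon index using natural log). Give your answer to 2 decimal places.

0.49

Total N = 4+8+2+13+2+6+10+143+6 = 194, so the proportions are 0.0206, 0.0412, 0.0103, 0.067, 0.0103, 0.0309, 0.0515, 0.7371, 0.0309 (working shown to 4 dp, full precision carried).
H' = −Σ pᵢ ln pᵢ = −((-0.0800) + (-0.1315) + (-0.0472) + (-0.1811) + (-0.0472) + (-0.1075) + (-0.1528) + (-0.2248) + (-0.1075)) = 1.0797.
With S = 9 species, ln S = 2.1972, so J = 1.0797/2.1972 = 0.4914, i.e. 0.49 to 2 decimal places.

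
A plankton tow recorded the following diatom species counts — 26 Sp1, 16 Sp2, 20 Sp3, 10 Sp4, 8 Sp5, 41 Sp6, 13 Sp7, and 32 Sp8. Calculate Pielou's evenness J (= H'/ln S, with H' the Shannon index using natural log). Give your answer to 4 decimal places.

0.9370

Total N = 26+16+20+10+8+41+13+32 = 166, so the proportions are 0.156627, 0.096386, 0.120482, 0.060241, 0.048193, 0.246988, 0.078313, 0.192771 (working shown to 6 dp, full precision carried).
H' = −Σ pᵢ ln pᵢ = −((-0.290369) + (-0.225484) + (-0.254971) + (-0.169241) + (-0.146147) + (-0.345392) + (-0.199467) + (-0.317350)) = 1.948420.
With S = 8 species, ln S = 2.079442, so J = 1.948420/2.079442 = 0.936992, i.e. 0.9370 to 4 decimal places.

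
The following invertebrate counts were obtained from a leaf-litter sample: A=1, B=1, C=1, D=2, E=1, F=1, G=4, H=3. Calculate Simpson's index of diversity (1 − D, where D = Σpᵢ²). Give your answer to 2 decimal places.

Total N = 1+1+1+2+1+1+4+3 = 14, so the proportions are 0.0714, 0.0714, 0.0714, 0.1429, 0.0714, 0.0714, 0.2857, 0.2143 (working shown to 4 dp, full precision carried).
D = 0.0714² + 0.0714² + 0.0714² + 0.1429² + 0.0714² + 0.0714² + 0.2857² + 0.2143² = 0.0051 + 0.0051 + 0.0051 + 0.0204 + 0.0051 + 0.0051 + 0.0816 + 0.0459 = 0.1735.
So 1 − D = 0.8265, i.e. 0.83 to 2 decimal places.

0.83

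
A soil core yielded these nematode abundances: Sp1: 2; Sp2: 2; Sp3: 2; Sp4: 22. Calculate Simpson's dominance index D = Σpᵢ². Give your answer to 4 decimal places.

0.6327

Total N = 2+2+2+22 = 28, so the proportions are 0.071429, 0.071429, 0.071429, 0.785714 (working shown to 6 dp, full precision carried).
D = 0.071429² + 0.071429² + 0.071429² + 0.785714² = 0.005102 + 0.005102 + 0.005102 + 0.617347 = 0.632653.
To 4 decimal places, D = 0.6327.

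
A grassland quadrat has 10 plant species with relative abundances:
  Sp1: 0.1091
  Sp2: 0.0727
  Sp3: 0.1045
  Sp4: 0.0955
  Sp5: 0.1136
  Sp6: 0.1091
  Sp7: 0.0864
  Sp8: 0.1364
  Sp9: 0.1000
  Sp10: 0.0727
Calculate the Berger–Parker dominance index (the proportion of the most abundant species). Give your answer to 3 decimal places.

0.136

The largest proportion is 0.1364, i.e. d = 0.136 to 3 decimal places.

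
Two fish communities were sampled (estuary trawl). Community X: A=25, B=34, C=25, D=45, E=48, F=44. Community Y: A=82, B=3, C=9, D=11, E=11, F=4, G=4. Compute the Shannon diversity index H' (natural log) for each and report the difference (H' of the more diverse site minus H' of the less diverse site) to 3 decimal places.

Community X: N=221, proportions 0.11312, 0.15385, 0.11312, 0.20362, 0.21719, 0.1991, giving H' = 1.75806 (working shown to 5 dp, full precision carried).
Community Y: N=124, proportions 0.66129, 0.02419, 0.07258, 0.08871, 0.08871, 0.03226, 0.03226, giving H' = 1.20523.
Difference = |1.75806 − 1.20523| = 0.55283, i.e. 0.553 to 3 decimal places.

0.553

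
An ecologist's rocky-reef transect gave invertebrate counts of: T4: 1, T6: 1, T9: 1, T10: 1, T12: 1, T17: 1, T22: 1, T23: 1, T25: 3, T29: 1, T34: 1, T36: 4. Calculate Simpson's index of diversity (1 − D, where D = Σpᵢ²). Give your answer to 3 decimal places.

0.879

Total N = 1+1+1+1+1+1+1+1+3+1+1+4 = 17, so the proportions are 0.05882, 0.05882, 0.05882, 0.05882, 0.05882, 0.05882, 0.05882, 0.05882, 0.17647, 0.05882, 0.05882, 0.23529 (working shown to 5 dp, full precision carried).
D = 0.05882² + 0.05882² + 0.05882² + 0.05882² + 0.05882² + 0.05882² + 0.05882² + 0.05882² + 0.17647² + 0.05882² + 0.05882² + 0.23529² = 0.00346 + 0.00346 + 0.00346 + 0.00346 + 0.00346 + 0.00346 + 0.00346 + 0.00346 + 0.03114 + 0.00346 + 0.00346 + 0.05536 = 0.12111.
So 1 − D = 0.87889, i.e. 0.879 to 3 decimal places.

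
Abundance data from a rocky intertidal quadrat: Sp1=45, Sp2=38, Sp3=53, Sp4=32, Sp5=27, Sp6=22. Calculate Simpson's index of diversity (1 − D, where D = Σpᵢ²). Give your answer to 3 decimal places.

Total N = 45+38+53+32+27+22 = 217, so the proportions are 0.20737, 0.17512, 0.24424, 0.14747, 0.12442, 0.10138 (working shown to 5 dp, full precision carried).
D = 0.20737² + 0.17512² + 0.24424² + 0.14747² + 0.12442² + 0.10138² = 0.04300 + 0.03067 + 0.05965 + 0.02175 + 0.01548 + 0.01028 = 0.18083.
So 1 − D = 0.81917, i.e. 0.819 to 3 decimal places.

0.819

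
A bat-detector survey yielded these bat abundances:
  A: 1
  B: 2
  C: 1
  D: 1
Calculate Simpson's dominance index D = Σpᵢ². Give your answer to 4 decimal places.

Total N = 1+2+1+1 = 5, so the proportions are 0.2, 0.4, 0.2, 0.2 (working shown to 6 dp, full precision carried).
D = 0.2² + 0.4² + 0.2² + 0.2² = 0.040000 + 0.160000 + 0.040000 + 0.040000 = 0.280000.
To 4 decimal places, D = 0.2800.

0.2800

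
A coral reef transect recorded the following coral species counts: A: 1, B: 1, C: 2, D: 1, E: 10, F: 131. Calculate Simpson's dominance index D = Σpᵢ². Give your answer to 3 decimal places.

0.810

Total N = 1+1+2+1+10+131 = 146, so the proportions are 0.00685, 0.00685, 0.0137, 0.00685, 0.06849, 0.89726 (working shown to 5 dp, full precision carried).
D = 0.00685² + 0.00685² + 0.0137² + 0.00685² + 0.06849² + 0.89726² = 0.00005 + 0.00005 + 0.00019 + 0.00005 + 0.00469 + 0.80508 = 0.81010.
To 3 decimal places, D = 0.810.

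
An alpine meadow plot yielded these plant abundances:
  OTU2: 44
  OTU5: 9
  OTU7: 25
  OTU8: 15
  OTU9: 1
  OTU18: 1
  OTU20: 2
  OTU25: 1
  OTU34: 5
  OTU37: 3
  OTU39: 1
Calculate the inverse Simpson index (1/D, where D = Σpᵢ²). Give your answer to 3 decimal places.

3.936

Total N = 44+9+25+15+1+1+2+1+5+3+1 = 107, so the proportions are 0.411215, 0.0841121, 0.2336449, 0.1401869, 0.0093458, 0.0093458, 0.0186916, 0.0093458, 0.046729, 0.0280374, 0.0093458 (working shown to 7 dp, full precision carried).
D = 0.411215² + 0.0841121² + 0.2336449² + 0.1401869² + 0.0093458² + 0.0093458² + 0.0186916² + 0.0093458² + 0.046729² + 0.0280374² + 0.0093458² = 0.1690977 + 0.0070749 + 0.0545899 + 0.0196524 + 0.0000873 + 0.0000873 + 0.0003494 + 0.0000873 + 0.0021836 + 0.0007861 + 0.0000873 = 0.2540833.
So 1/D = 3.93572, i.e. 3.936 to 3 decimal places.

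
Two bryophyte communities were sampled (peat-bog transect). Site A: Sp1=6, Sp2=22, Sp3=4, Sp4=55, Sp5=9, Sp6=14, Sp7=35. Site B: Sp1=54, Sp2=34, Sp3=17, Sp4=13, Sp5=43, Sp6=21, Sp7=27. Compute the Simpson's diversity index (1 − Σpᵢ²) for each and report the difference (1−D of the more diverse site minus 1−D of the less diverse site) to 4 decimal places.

Site A: N=145, proportions 0.04137931, 0.151724138, 0.027586207, 0.379310345, 0.062068966, 0.096551724, 0.24137931, giving 1−D = 0.759191439 (working shown to 9 dp, full precision carried).
Site B: N=209, proportions 0.258373206, 0.162679426, 0.081339713, 0.062200957, 0.205741627, 0.100478469, 0.129186603, giving 1−D = 0.827178865.
Difference = |0.759191439 − 0.827178865| = 0.067987426, i.e. 0.0680 to 4 decimal places.

0.0680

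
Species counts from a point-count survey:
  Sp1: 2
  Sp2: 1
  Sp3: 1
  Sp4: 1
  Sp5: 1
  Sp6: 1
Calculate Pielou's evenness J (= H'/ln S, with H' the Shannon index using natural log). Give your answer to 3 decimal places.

0.976

Total N = 2+1+1+1+1+1 = 7, so the proportions are 0.28571, 0.14286, 0.14286, 0.14286, 0.14286, 0.14286 (working shown to 5 dp, full precision carried).
H' = −Σ pᵢ ln pᵢ = −((-0.35793) + (-0.27799) + (-0.27799) + (-0.27799) + (-0.27799) + (-0.27799)) = 1.74787.
With S = 6 species, ln S = 1.79176, so J = 1.74787/1.79176 = 0.97550, i.e. 0.976 to 3 decimal places.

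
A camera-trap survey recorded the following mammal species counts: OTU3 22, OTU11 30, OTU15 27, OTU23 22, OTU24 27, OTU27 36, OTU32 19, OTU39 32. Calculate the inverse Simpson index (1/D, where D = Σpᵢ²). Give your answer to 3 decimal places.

Total N = 22+30+27+22+27+36+19+32 = 215, so the proportions are 0.1023256, 0.1395349, 0.1255814, 0.1023256, 0.1255814, 0.1674419, 0.0883721, 0.1488372 (working shown to 7 dp, full precision carried).
D = 0.1023256² + 0.1395349² + 0.1255814² + 0.1023256² + 0.1255814² + 0.1674419² + 0.0883721² + 0.1488372² = 0.0104705 + 0.0194700 + 0.0157707 + 0.0104705 + 0.0157707 + 0.0280368 + 0.0078096 + 0.0221525 = 0.1299513.
So 1/D = 7.69519, i.e. 7.695 to 3 decimal places.

7.695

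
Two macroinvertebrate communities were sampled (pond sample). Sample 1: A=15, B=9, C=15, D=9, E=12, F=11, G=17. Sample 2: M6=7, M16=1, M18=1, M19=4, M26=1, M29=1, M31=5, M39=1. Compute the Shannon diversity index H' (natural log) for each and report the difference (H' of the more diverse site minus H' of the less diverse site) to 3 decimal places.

Sample 1: N=88, proportions 0.17045, 0.10227, 0.17045, 0.10227, 0.13636, 0.125, 0.19318, giving H' = 1.91879 (working shown to 5 dp, full precision carried).
Sample 2: N=21, proportions 0.33333, 0.04762, 0.04762, 0.19048, 0.04762, 0.04762, 0.2381, 0.04762, giving H' = 1.74863.
Difference = |1.91879 − 1.74863| = 0.17016, i.e. 0.170 to 3 decimal places.

0.170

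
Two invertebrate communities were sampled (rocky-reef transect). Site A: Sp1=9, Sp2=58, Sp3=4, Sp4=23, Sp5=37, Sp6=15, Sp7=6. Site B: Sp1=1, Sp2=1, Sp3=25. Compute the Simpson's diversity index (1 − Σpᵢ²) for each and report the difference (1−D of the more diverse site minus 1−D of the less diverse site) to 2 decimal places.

Site A: N=152, proportions 0.05921, 0.38158, 0.02632, 0.15132, 0.24342, 0.09868, 0.03947, giving 1−D = 0.75675 (working shown to 5 dp, full precision carried).
Site B: N=27, proportions 0.03704, 0.03704, 0.92593, giving 1−D = 0.13992.
Difference = |0.75675 − 0.13992| = 0.61683, i.e. 0.62 to 2 decimal places.

0.62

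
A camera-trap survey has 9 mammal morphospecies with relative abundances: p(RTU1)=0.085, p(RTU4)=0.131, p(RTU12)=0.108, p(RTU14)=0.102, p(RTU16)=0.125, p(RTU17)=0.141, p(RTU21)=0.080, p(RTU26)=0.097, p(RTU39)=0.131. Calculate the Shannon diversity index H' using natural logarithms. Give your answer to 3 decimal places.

2.180

Each pᵢ ln pᵢ term (working shown to 5 dp, full precision carried): 0.085×(-2.46510)=-0.20953, 0.131×(-2.03256)=-0.26627, 0.108×(-2.22562)=-0.24037, 0.102×(-2.28278)=-0.23284, 0.125×(-2.07944)=-0.25993, 0.141×(-1.95900)=-0.27622, 0.08×(-2.52573)=-0.20206, 0.097×(-2.33304)=-0.22631, 0.131×(-2.03256)=-0.26627.
Sum = -2.17979, so H' = 2.180.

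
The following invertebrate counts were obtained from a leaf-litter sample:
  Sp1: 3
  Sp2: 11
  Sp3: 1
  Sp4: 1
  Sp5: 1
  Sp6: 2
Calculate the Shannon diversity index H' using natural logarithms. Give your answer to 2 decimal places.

1.31

Total N = 3+11+1+1+1+2 = 19, so the proportions are 0.1579, 0.5789, 0.0526, 0.0526, 0.0526, 0.1053 (working shown to 4 dp, full precision carried).
Each pᵢ ln pᵢ term: 0.1579×(-1.8458)=-0.2914, 0.5789×(-0.5465)=-0.3164, 0.0526×(-2.9444)=-0.1550, 0.0526×(-2.9444)=-0.1550, 0.0526×(-2.9444)=-0.1550, 0.1053×(-2.2513)=-0.2370.
Sum = -1.3098, so H' = 1.31.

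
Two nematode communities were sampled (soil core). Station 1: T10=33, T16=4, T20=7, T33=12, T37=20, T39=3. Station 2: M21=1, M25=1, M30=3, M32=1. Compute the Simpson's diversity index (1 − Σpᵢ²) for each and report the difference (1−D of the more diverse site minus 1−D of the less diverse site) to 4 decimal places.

0.0598

Station 1: N=79, proportions 0.417722, 0.050633, 0.088608, 0.151899, 0.253165, 0.037975, giving 1−D = 0.726486 (working shown to 6 dp, full precision carried).
Station 2: N=6, proportions 0.166667, 0.166667, 0.5, 0.166667, giving 1−D = 0.666667.
Difference = |0.726486 − 0.666667| = 0.059819, i.e. 0.0598 to 4 decimal places.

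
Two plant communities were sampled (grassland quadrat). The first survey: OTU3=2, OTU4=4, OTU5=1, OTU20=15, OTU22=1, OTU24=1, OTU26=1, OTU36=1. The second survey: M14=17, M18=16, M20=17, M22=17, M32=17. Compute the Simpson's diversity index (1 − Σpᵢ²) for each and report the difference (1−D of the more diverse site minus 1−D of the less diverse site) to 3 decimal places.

The first survey: N=26, proportions 0.07692, 0.15385, 0.03846, 0.57692, 0.03846, 0.03846, 0.03846, 0.03846, giving 1−D = 0.63018 (working shown to 5 dp, full precision carried).
The second survey: N=84, proportions 0.20238, 0.19048, 0.20238, 0.20238, 0.20238, giving 1−D = 0.79989.
Difference = |0.63018 − 0.79989| = 0.16971, i.e. 0.170 to 3 decimal places.

0.170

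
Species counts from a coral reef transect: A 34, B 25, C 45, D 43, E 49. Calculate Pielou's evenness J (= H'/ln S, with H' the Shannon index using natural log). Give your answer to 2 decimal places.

0.98

Total N = 34+25+45+43+49 = 196, so the proportions are 0.1735, 0.1276, 0.2296, 0.2194, 0.25 (working shown to 4 dp, full precision carried).
H' = −Σ pᵢ ln pᵢ = −((-0.3039) + (-0.2627) + (-0.3378) + (-0.3328) + (-0.3466)) = 1.5837.
With S = 5 species, ln S = 1.6094, so J = 1.5837/1.6094 = 0.9840, i.e. 0.98 to 2 decimal places.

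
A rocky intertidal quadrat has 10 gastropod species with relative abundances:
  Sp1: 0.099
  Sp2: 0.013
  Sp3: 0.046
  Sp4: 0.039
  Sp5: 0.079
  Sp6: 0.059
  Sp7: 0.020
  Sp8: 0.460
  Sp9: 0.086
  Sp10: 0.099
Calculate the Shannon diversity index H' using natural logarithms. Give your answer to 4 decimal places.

1.7965

Each pᵢ ln pᵢ term (working shown to 6 dp, full precision carried): 0.099×(-2.312635)=-0.228951, 0.013×(-4.342806)=-0.056456, 0.046×(-3.079114)=-0.141639, 0.039×(-3.244194)=-0.126524, 0.079×(-2.538307)=-0.200526, 0.059×(-2.830218)=-0.166983, 0.02×(-3.912023)=-0.078240, 0.46×(-0.776529)=-0.357203, 0.086×(-2.453408)=-0.210993, 0.099×(-2.312635)=-0.228951.
Sum = -1.796467, so H' = 1.7965.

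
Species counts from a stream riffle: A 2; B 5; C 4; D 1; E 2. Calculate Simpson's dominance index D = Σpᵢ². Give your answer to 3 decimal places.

0.255

Total N = 2+5+4+1+2 = 14, so the proportions are 0.14286, 0.35714, 0.28571, 0.07143, 0.14286 (working shown to 5 dp, full precision carried).
D = 0.14286² + 0.35714² + 0.28571² + 0.07143² + 0.14286² = 0.02041 + 0.12755 + 0.08163 + 0.00510 + 0.02041 = 0.25510.
To 3 decimal places, D = 0.255.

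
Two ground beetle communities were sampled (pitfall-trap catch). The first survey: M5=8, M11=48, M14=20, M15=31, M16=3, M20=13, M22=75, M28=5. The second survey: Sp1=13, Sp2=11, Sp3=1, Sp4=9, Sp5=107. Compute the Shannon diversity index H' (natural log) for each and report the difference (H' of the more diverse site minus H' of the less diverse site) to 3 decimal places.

The first survey: N=203, proportions 0.03941, 0.23645, 0.09852, 0.15271, 0.01478, 0.06404, 0.36946, 0.02463, giving H' = 1.68109 (working shown to 5 dp, full precision carried).
The second survey: N=141, proportions 0.0922, 0.07801, 0.00709, 0.06383, 0.75887, giving H' = 0.83891.
Difference = |1.68109 − 0.83891| = 0.84218, i.e. 0.842 to 3 decimal places.

0.842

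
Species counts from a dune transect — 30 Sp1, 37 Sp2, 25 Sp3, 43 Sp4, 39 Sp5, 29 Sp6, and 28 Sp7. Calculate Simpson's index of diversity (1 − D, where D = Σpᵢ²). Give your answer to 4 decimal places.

0.8522

Total N = 30+37+25+43+39+29+28 = 231, so the proportions are 0.12987, 0.160173, 0.108225, 0.186147, 0.168831, 0.125541, 0.121212 (working shown to 6 dp, full precision carried).
D = 0.12987² + 0.160173² + 0.108225² + 0.186147² + 0.168831² + 0.125541² + 0.121212² = 0.016866 + 0.025655 + 0.011713 + 0.034651 + 0.028504 + 0.015761 + 0.014692 = 0.147842.
So 1 − D = 0.852158, i.e. 0.8522 to 4 decimal places.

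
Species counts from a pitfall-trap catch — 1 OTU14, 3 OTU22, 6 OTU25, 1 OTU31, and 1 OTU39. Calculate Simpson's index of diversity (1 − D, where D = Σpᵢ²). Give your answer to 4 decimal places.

0.6667

Total N = 1+3+6+1+1 = 12, so the proportions are 0.083333, 0.25, 0.5, 0.083333, 0.083333 (working shown to 6 dp, full precision carried).
D = 0.083333² + 0.25² + 0.5² + 0.083333² + 0.083333² = 0.006944 + 0.062500 + 0.250000 + 0.006944 + 0.006944 = 0.333333.
So 1 − D = 0.666667, i.e. 0.6667 to 4 decimal places.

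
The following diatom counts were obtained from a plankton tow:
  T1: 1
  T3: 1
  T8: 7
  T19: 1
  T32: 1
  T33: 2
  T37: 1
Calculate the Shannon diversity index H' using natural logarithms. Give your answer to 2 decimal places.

1.57

Total N = 1+1+7+1+1+2+1 = 14, so the proportions are 0.0714, 0.0714, 0.5, 0.0714, 0.0714, 0.1429, 0.0714 (working shown to 4 dp, full precision carried).
Each pᵢ ln pᵢ term: 0.0714×(-2.6391)=-0.1885, 0.0714×(-2.6391)=-0.1885, 0.5×(-0.6931)=-0.3466, 0.0714×(-2.6391)=-0.1885, 0.0714×(-2.6391)=-0.1885, 0.1429×(-1.9459)=-0.2780, 0.0714×(-2.6391)=-0.1885.
Sum = -1.5671, so H' = 1.57.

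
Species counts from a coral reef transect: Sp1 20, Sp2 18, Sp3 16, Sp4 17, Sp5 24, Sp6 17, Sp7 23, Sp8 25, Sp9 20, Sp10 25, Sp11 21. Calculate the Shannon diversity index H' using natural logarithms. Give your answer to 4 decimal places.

2.3860

Total N = 20+18+16+17+24+17+23+25+20+25+21 = 226, so the proportions are 0.088496, 0.079646, 0.070796, 0.075221, 0.106195, 0.075221, 0.10177, 0.110619, 0.088496, 0.110619, 0.09292 (working shown to 6 dp, full precision carried).
Each pᵢ ln pᵢ term: 0.088496×(-2.424803)=-0.214584, 0.079646×(-2.530163)=-0.201517, 0.070796×(-2.647946)=-0.187465, 0.075221×(-2.587322)=-0.194622, 0.106195×(-2.242481)=-0.238140, 0.075221×(-2.587322)=-0.194622, 0.10177×(-2.285041)=-0.232548, 0.110619×(-2.201659)=-0.243546, 0.088496×(-2.424803)=-0.214584, 0.110619×(-2.201659)=-0.243546, 0.09292×(-2.376013)=-0.220780.
Sum = -2.385955, so H' = 2.3860.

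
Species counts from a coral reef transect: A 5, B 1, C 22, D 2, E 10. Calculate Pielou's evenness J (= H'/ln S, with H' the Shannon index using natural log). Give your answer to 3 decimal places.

Total N = 5+1+22+2+10 = 40, so the proportions are 0.125, 0.025, 0.55, 0.05, 0.25 (working shown to 5 dp, full precision carried).
H' = −Σ pᵢ ln pᵢ = −((-0.25993) + (-0.09222) + (-0.32881) + (-0.14979) + (-0.34657)) = 1.17732.
With S = 5 species, ln S = 1.60944, so J = 1.17732/1.60944 = 0.73151, i.e. 0.732 to 3 decimal places.

0.732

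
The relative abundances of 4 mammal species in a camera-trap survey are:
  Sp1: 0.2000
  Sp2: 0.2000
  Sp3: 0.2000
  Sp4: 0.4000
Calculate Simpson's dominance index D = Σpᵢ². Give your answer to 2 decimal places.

D = 0.2² + 0.2² + 0.2² + 0.4² = 0.0400 + 0.0400 + 0.0400 + 0.1600 = 0.2800 (working shown to 4 dp, full precision carried).
To 2 decimal places, D = 0.28.

0.28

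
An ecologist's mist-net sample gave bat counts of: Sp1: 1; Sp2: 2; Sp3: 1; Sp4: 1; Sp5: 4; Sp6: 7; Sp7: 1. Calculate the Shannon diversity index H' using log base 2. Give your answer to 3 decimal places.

Total N = 1+2+1+1+4+7+1 = 17, so the proportions are 0.05882, 0.11765, 0.05882, 0.05882, 0.23529, 0.41176, 0.05882 (working shown to 5 dp, full precision carried).
Each pᵢ log₂ pᵢ term: 0.05882×(-4.08746)=-0.24044, 0.11765×(-3.08746)=-0.36323, 0.05882×(-4.08746)=-0.24044, 0.05882×(-4.08746)=-0.24044, 0.23529×(-2.08746)=-0.49117, 0.41176×(-1.28011)=-0.52710, 0.05882×(-4.08746)=-0.24044.
Sum = -2.34326, so H' = 2.343.

2.343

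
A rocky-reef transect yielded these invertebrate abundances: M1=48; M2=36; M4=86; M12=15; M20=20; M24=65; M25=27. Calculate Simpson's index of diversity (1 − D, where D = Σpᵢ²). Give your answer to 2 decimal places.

0.81

Total N = 48+36+86+15+20+65+27 = 297, so the proportions are 0.1616, 0.1212, 0.2896, 0.0505, 0.0673, 0.2189, 0.0909 (working shown to 4 dp, full precision carried).
D = 0.1616² + 0.1212² + 0.2896² + 0.0505² + 0.0673² + 0.2189² + 0.0909² = 0.0261 + 0.0147 + 0.0838 + 0.0026 + 0.0045 + 0.0479 + 0.0083 = 0.1879.
So 1 − D = 0.8121, i.e. 0.81 to 2 decimal places.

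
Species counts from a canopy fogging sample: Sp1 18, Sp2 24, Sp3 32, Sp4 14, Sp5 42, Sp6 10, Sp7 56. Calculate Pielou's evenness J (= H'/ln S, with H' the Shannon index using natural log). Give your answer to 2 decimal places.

0.93

Total N = 18+24+32+14+42+10+56 = 196, so the proportions are 0.0918, 0.1224, 0.1633, 0.0714, 0.2143, 0.051, 0.2857 (working shown to 4 dp, full precision carried).
H' = −Σ pᵢ ln pᵢ = −((-0.2193) + (-0.2572) + (-0.2959) + (-0.1885) + (-0.3301) + (-0.1518) + (-0.3579)) = 1.8007.
With S = 7 species, ln S = 1.9459, so J = 1.8007/1.9459 = 0.9254, i.e. 0.93 to 2 decimal places.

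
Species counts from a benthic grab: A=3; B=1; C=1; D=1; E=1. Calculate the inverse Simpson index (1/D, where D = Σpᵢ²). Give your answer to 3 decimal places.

Total N = 3+1+1+1+1 = 7, so the proportions are 0.4285714, 0.1428571, 0.1428571, 0.1428571, 0.1428571 (working shown to 7 dp, full precision carried).
D = 0.4285714² + 0.1428571² + 0.1428571² + 0.1428571² + 0.1428571² = 0.1836735 + 0.0204082 + 0.0204082 + 0.0204082 + 0.0204082 = 0.2653061.
So 1/D = 3.76923, i.e. 3.769 to 3 decimal places.

3.769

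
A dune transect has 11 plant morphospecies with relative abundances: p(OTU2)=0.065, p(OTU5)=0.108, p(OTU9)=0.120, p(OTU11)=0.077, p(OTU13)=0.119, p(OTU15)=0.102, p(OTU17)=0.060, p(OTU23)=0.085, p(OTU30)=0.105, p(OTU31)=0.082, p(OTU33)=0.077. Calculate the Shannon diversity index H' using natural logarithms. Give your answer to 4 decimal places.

Each pᵢ ln pᵢ term (working shown to 6 dp, full precision carried): 0.065×(-2.733368)=-0.177669, 0.108×(-2.225624)=-0.240367, 0.12×(-2.120264)=-0.254432, 0.077×(-2.563950)=-0.197424, 0.119×(-2.128632)=-0.253307, 0.102×(-2.282782)=-0.232844, 0.06×(-2.813411)=-0.168805, 0.085×(-2.465104)=-0.209534, 0.105×(-2.253795)=-0.236648, 0.082×(-2.501036)=-0.205085, 0.077×(-2.563950)=-0.197424.
Sum = -2.373539, so H' = 2.3735.

2.3735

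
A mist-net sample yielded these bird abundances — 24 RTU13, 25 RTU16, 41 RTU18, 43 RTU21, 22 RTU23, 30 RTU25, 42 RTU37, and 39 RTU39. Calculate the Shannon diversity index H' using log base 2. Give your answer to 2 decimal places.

Total N = 24+25+41+43+22+30+42+39 = 266, so the proportions are 0.0902, 0.094, 0.1541, 0.1617, 0.0827, 0.1128, 0.1579, 0.1466 (working shown to 4 dp, full precision carried).
Each pᵢ log₂ pᵢ term: 0.0902×(-3.4703)=-0.3131, 0.094×(-3.4114)=-0.3206, 0.1541×(-2.6977)=-0.4158, 0.1617×(-2.6290)=-0.4250, 0.0827×(-3.5959)=-0.2974, 0.1128×(-3.1484)=-0.3551, 0.1579×(-2.6630)=-0.4205, 0.1466×(-2.7699)=-0.4061.
Sum = -2.9536, so H' = 2.95.

2.95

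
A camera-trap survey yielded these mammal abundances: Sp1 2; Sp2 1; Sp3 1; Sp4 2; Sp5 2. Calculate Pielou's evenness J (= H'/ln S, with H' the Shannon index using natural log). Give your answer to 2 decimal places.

Total N = 2+1+1+2+2 = 8, so the proportions are 0.25, 0.125, 0.125, 0.25, 0.25 (working shown to 4 dp, full precision carried).
H' = −Σ pᵢ ln pᵢ = −((-0.3466) + (-0.2599) + (-0.2599) + (-0.3466) + (-0.3466)) = 1.5596.
With S = 5 species, ln S = 1.6094, so J = 1.5596/1.6094 = 0.9690, i.e. 0.97 to 2 decimal places.

0.97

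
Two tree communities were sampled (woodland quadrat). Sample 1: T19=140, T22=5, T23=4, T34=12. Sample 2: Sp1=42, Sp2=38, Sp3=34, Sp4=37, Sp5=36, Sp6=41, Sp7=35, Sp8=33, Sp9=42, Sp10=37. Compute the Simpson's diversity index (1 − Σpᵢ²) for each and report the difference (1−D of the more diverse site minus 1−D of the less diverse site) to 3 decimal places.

Sample 1: N=161, proportions 0.86957, 0.03106, 0.02484, 0.07453, giving 1−D = 0.23672 (working shown to 5 dp, full precision carried).
Sample 2: N=375, proportions 0.112, 0.10133, 0.09067, 0.09867, 0.096, 0.10933, 0.09333, 0.088, 0.112, 0.09867, giving 1−D = 0.89933.
Difference = |0.23672 − 0.89933| = 0.66261, i.e. 0.663 to 3 decimal places.

0.663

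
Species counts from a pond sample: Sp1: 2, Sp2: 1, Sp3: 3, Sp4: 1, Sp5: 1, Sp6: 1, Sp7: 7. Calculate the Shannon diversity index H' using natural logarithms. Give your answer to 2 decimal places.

Total N = 2+1+3+1+1+1+7 = 16, so the proportions are 0.125, 0.0625, 0.1875, 0.0625, 0.0625, 0.0625, 0.4375 (working shown to 4 dp, full precision carried).
Each pᵢ ln pᵢ term: 0.125×(-2.0794)=-0.2599, 0.0625×(-2.7726)=-0.1733, 0.1875×(-1.6740)=-0.3139, 0.0625×(-2.7726)=-0.1733, 0.0625×(-2.7726)=-0.1733, 0.0625×(-2.7726)=-0.1733, 0.4375×(-0.8267)=-0.3617.
Sum = -1.6286, so H' = 1.63.

1.63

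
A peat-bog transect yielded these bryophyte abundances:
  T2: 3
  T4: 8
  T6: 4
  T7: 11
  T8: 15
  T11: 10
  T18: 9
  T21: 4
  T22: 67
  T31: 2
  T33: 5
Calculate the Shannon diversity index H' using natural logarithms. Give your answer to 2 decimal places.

Total N = 3+8+4+11+15+10+9+4+67+2+5 = 138, so the proportions are 0.0217, 0.058, 0.029, 0.0797, 0.1087, 0.0725, 0.0652, 0.029, 0.4855, 0.0145, 0.0362 (working shown to 4 dp, full precision carried).
Each pᵢ ln pᵢ term: 0.0217×(-3.8286)=-0.0832, 0.058×(-2.8478)=-0.1651, 0.029×(-3.5410)=-0.1026, 0.0797×(-2.5294)=-0.2016, 0.1087×(-2.2192)=-0.2412, 0.0725×(-2.6247)=-0.1902, 0.0652×(-2.7300)=-0.1780, 0.029×(-3.5410)=-0.1026, 0.4855×(-0.7226)=-0.3508, 0.0145×(-4.2341)=-0.0614, 0.0362×(-3.3178)=-0.1202.
Sum = -1.7971, so H' = 1.80.

1.80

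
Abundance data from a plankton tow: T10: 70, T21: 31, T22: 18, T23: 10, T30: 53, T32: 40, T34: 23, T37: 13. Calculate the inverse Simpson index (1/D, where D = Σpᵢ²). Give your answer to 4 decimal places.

5.8430

Total N = 70+31+18+10+53+40+23+13 = 258, so the proportions are 0.27131783, 0.12015504, 0.06976744, 0.03875969, 0.20542636, 0.15503876, 0.08914729, 0.0503876 (working shown to 8 dp, full precision carried).
D = 0.27131783² + 0.12015504² + 0.06976744² + 0.03875969² + 0.20542636² + 0.15503876² + 0.08914729² + 0.0503876² = 0.07361336 + 0.01443723 + 0.00486750 + 0.00150231 + 0.04219999 + 0.02403702 + 0.00794724 + 0.00253891 = 0.17114356.
So 1/D = 5.843048, i.e. 5.8430 to 4 decimal places.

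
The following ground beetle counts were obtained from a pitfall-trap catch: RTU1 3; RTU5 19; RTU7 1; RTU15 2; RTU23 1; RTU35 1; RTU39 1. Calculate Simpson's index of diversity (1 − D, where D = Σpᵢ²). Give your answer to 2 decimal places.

0.52

Total N = 3+19+1+2+1+1+1 = 28, so the proportions are 0.1071, 0.6786, 0.0357, 0.0714, 0.0357, 0.0357, 0.0357 (working shown to 4 dp, full precision carried).
D = 0.1071² + 0.6786² + 0.0357² + 0.0714² + 0.0357² + 0.0357² + 0.0357² = 0.0115 + 0.4605 + 0.0013 + 0.0051 + 0.0013 + 0.0013 + 0.0013 = 0.4821.
So 1 − D = 0.5179, i.e. 0.52 to 2 decimal places.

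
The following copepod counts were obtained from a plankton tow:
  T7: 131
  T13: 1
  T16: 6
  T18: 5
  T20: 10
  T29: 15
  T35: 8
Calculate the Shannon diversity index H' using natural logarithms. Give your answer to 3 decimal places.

Total N = 131+1+6+5+10+15+8 = 176, so the proportions are 0.74432, 0.00568, 0.03409, 0.02841, 0.05682, 0.08523, 0.04545 (working shown to 5 dp, full precision carried).
Each pᵢ ln pᵢ term: 0.74432×(-0.29529)=-0.21979, 0.00568×(-5.17048)=-0.02938, 0.03409×(-3.37872)=-0.11518, 0.02841×(-3.56105)=-0.10117, 0.05682×(-2.86790)=-0.16295, 0.08523×(-2.46243)=-0.20987, 0.04545×(-3.09104)=-0.14050.
Sum = -0.97883, so H' = 0.979.

0.979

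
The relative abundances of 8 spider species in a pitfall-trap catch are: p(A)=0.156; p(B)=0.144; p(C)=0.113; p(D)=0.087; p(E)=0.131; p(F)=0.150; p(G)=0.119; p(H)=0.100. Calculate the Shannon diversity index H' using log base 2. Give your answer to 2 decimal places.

2.98

Each pᵢ log₂ pᵢ term (working shown to 5 dp, full precision carried): 0.156×(-2.68038)=-0.41814, 0.144×(-2.79586)=-0.40260, 0.113×(-3.14561)=-0.35545, 0.087×(-3.52284)=-0.30649, 0.131×(-2.93236)=-0.38414, 0.15×(-2.73697)=-0.41054, 0.119×(-3.07097)=-0.36545, 0.1×(-3.32193)=-0.33219.
Sum = -2.97501, so H' = 2.98.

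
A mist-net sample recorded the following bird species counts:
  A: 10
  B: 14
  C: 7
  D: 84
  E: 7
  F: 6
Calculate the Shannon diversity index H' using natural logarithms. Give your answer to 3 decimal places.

1.179

Total N = 10+14+7+84+7+6 = 128, so the proportions are 0.07812, 0.10938, 0.05469, 0.65625, 0.05469, 0.04688 (working shown to 5 dp, full precision carried).
Each pᵢ ln pᵢ term: 0.07812×(-2.54945)=-0.19918, 0.10938×(-2.21297)=-0.24204, 0.05469×(-2.90612)=-0.15893, 0.65625×(-0.42121)=-0.27642, 0.05469×(-2.90612)=-0.15893, 0.04688×(-3.06027)=-0.14345.
Sum = -1.17895, so H' = 1.179.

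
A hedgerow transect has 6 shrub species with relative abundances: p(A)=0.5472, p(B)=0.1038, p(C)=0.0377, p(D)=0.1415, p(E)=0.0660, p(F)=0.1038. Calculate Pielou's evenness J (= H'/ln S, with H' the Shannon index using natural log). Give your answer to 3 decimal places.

H' = −Σ pᵢ ln pᵢ = −((-0.32993) + (-0.23514) + (-0.12358) + (-0.27670) + (-0.17939) + (-0.23514)) = 1.37988 (working shown to 5 dp, full precision carried).
With S = 6 species, ln S = 1.79176, so J = 1.37988/1.79176 = 0.77013, i.e. 0.770 to 3 decimal places.

0.770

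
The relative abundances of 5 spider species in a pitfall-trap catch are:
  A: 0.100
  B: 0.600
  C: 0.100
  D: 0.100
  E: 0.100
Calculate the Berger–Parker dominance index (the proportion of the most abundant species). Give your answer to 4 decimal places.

The largest proportion is 0.6, i.e. d = 0.6000 to 4 decimal places.

0.6000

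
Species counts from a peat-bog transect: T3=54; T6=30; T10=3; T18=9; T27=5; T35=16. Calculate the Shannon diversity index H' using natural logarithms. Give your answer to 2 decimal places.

Total N = 54+30+3+9+5+16 = 117, so the proportions are 0.4615, 0.2564, 0.0256, 0.0769, 0.0427, 0.1368 (working shown to 4 dp, full precision carried).
Each pᵢ ln pᵢ term: 0.4615×(-0.7732)=-0.3569, 0.2564×(-1.3610)=-0.3490, 0.0256×(-3.6636)=-0.0939, 0.0769×(-2.5649)=-0.1973, 0.0427×(-3.1527)=-0.1347, 0.1368×(-1.9896)=-0.2721.
Sum = -1.4039, so H' = 1.40.

1.40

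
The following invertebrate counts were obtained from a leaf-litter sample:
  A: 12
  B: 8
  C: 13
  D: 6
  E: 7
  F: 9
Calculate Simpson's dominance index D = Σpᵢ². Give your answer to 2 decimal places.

Total N = 12+8+13+6+7+9 = 55, so the proportions are 0.2182, 0.1455, 0.2364, 0.1091, 0.1273, 0.1636 (working shown to 4 dp, full precision carried).
D = 0.2182² + 0.1455² + 0.2364² + 0.1091² + 0.1273² + 0.1636² = 0.0476 + 0.0212 + 0.0559 + 0.0119 + 0.0162 + 0.0268 = 0.1795.
To 2 decimal places, D = 0.18.

0.18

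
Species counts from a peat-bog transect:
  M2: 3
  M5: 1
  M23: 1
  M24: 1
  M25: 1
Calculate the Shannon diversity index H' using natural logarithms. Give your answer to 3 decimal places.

1.475

Total N = 3+1+1+1+1 = 7, so the proportions are 0.42857, 0.14286, 0.14286, 0.14286, 0.14286 (working shown to 5 dp, full precision carried).
Each pᵢ ln pᵢ term: 0.42857×(-0.84730)=-0.36313, 0.14286×(-1.94591)=-0.27799, 0.14286×(-1.94591)=-0.27799, 0.14286×(-1.94591)=-0.27799, 0.14286×(-1.94591)=-0.27799.
Sum = -1.47508, so H' = 1.475.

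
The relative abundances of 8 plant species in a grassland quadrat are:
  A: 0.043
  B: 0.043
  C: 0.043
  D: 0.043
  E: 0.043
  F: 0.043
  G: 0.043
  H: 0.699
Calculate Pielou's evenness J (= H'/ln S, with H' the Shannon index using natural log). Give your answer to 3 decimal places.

0.576

H' = −Σ pᵢ ln pᵢ = −((-0.13530) + (-0.13530) + (-0.13530) + (-0.13530) + (-0.13530) + (-0.13530) + (-0.13530) + (-0.25032)) = 1.19743 (working shown to 5 dp, full precision carried).
With S = 8 species, ln S = 2.07944, so J = 1.19743/2.07944 = 0.57584, i.e. 0.576 to 3 decimal places.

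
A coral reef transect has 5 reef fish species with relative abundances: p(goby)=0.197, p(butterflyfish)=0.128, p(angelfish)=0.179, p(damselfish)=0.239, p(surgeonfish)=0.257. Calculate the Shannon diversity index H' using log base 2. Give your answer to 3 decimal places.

Each pᵢ log₂ pᵢ term (working shown to 5 dp, full precision carried): 0.197×(-2.34373)=-0.46172, 0.128×(-2.96578)=-0.37962, 0.179×(-2.48197)=-0.44427, 0.239×(-2.06492)=-0.49352, 0.257×(-1.96016)=-0.50376.
Sum = -2.28288, so H' = 2.283.

2.283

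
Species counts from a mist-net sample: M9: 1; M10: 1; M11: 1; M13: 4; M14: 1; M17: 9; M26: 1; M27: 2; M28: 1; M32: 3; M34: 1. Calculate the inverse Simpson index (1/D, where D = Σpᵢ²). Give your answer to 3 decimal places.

Total N = 1+1+1+4+1+9+1+2+1+3+1 = 25, so the proportions are 0.04, 0.04, 0.04, 0.16, 0.04, 0.36, 0.04, 0.08, 0.04, 0.12, 0.04 (working shown to 7 dp, full precision carried).
D = 0.04² + 0.04² + 0.04² + 0.16² + 0.04² + 0.36² + 0.04² + 0.08² + 0.04² + 0.12² + 0.04² = 0.0016000 + 0.0016000 + 0.0016000 + 0.0256000 + 0.0016000 + 0.1296000 + 0.0016000 + 0.0064000 + 0.0016000 + 0.0144000 + 0.0016000 = 0.1872000.
So 1/D = 5.34188, i.e. 5.342 to 3 decimal places.

5.342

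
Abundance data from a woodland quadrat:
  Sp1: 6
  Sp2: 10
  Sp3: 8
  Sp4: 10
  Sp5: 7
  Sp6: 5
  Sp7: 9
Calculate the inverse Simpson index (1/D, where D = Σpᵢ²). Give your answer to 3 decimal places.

6.648

Total N = 6+10+8+10+7+5+9 = 55, so the proportions are 0.1090909, 0.1818182, 0.1454545, 0.1818182, 0.1272727, 0.0909091, 0.1636364 (working shown to 7 dp, full precision carried).
D = 0.1090909² + 0.1818182² + 0.1454545² + 0.1818182² + 0.1272727² + 0.0909091² + 0.1636364² = 0.0119008 + 0.0330579 + 0.0211570 + 0.0330579 + 0.0161983 + 0.0082645 + 0.0267769 = 0.1504132.
So 1/D = 6.64835, i.e. 6.648 to 3 decimal places.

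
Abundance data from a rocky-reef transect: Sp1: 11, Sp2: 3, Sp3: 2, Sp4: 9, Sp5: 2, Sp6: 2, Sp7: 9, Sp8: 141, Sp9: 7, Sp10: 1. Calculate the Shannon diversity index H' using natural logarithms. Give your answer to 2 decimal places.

Total N = 11+3+2+9+2+2+9+141+7+1 = 187, so the proportions are 0.0588, 0.016, 0.0107, 0.0481, 0.0107, 0.0107, 0.0481, 0.754, 0.0374, 0.0053 (working shown to 4 dp, full precision carried).
Each pᵢ ln pᵢ term: 0.0588×(-2.8332)=-0.1667, 0.016×(-4.1325)=-0.0663, 0.0107×(-4.5380)=-0.0485, 0.0481×(-3.0339)=-0.1460, 0.0107×(-4.5380)=-0.0485, 0.0107×(-4.5380)=-0.0485, 0.0481×(-3.0339)=-0.1460, 0.754×(-0.2823)=-0.2129, 0.0374×(-3.2852)=-0.1230, 0.0053×(-5.2311)=-0.0280.
Sum = -1.0344, so H' = 1.03.

1.03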